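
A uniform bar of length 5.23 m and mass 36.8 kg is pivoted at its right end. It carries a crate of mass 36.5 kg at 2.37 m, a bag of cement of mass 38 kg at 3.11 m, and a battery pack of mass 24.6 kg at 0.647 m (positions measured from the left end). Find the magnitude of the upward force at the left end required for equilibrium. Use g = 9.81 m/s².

Sum moments about the right end (the unknown pivot reaction has zero arm there).
Beam weight: 36.8 × 9.81 = 361 N down at 2.615 m → arm 2.615 m, τ = 361 × 2.615 = 944 N·m counterclockwise.
Crate: 36.5 × 9.81 = 358.1 N down at 2.37 m → arm 2.86 m, τ = 358.1 × 2.86 = 1024 N·m counterclockwise.
Bag of cement: 38 × 9.81 = 372.8 N down at 3.11 m → arm 2.12 m, τ = 372.8 × 2.12 = 790.3 N·m counterclockwise.
Battery pack: 24.6 × 9.81 = 241.3 N down at 0.647 m → arm 4.583 m, τ = 241.3 × 4.583 = 1106 N·m counterclockwise.
Net moment of the loads = 3864 N·m counterclockwise.
The upward force F acts at the left end, arm 5.23 m, giving F × 5.23 clockwise.
For rotational equilibrium, F × 5.23 = 3864, so F = 3864 / 5.23 = 739 N.

F ≈ 739 N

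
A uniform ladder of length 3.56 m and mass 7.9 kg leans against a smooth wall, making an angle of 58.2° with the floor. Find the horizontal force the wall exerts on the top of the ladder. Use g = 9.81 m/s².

Take moments about the foot of the ladder.
Ladder weight 7.9×9.81 = 77.5 N acts at 1.78 m along the ladder; its horizontal arm is 1.78·cos58.2° = 0.938 m → τ = 72.69 N·m clockwise.
Wall normal N acts horizontally at the top; its moment arm is the height L sinθ = 3.56·sin58.2° = 3.026 m, counterclockwise.
Balancing moments: N × 3.026 = 72.69, giving N = 24 N.

N_wall ≈ 24 N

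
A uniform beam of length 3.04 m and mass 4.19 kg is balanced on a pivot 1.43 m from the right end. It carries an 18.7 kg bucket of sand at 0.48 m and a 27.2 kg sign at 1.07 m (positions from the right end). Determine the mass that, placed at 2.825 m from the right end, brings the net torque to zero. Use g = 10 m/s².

About the pivot (at 1.43 m from the right end):
Beam weight: 4.19 × 10 = 41.9 N down at 1.52 m → arm 0.09 m, τ = 41.9 × 0.09 = 3.771 N·m counterclockwise.
Bucket of sand: 18.7 × 10 = 187 N down at 0.48 m → arm 0.95 m, τ = 187 × 0.95 = 177.7 N·m clockwise.
Sign: 27.2 × 10 = 272 N down at 1.07 m → arm 0.36 m, τ = 272 × 0.36 = 97.92 N·m clockwise.
Net moment of known loads = 271.8 N·m clockwise.
An unknown mass m at 2.825 m has arm 1.395 m; its moment is m·g·1.395 counterclockwise.
Στ = 0 ⇒ m × 10 × 1.395 = 271.8 ⇒ m = 271.8 / (10 × 1.395) = 19.5 kg.

m ≈ 19.5 kg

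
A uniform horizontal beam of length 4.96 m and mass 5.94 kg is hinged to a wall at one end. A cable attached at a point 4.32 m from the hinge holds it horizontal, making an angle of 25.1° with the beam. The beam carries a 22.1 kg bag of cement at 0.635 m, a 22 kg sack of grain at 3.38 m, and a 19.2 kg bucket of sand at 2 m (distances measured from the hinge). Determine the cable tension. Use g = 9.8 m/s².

Choose the hinge as the axis so the unknown hinge reaction has zero arm there.
Beam weight: 5.94 × 9.8 = 58.21 N down at 2.48 m → arm 2.48 m, τ = 58.21 × 2.48 = 144.4 N·m clockwise.
Bag of cement: 22.1 × 9.8 = 216.6 N down at 0.635 m → arm 0.635 m, τ = 216.6 × 0.635 = 137.5 N·m clockwise.
Sack of grain: 22 × 9.8 = 215.6 N down at 3.38 m → arm 3.38 m, τ = 215.6 × 3.38 = 728.7 N·m clockwise.
Bucket of sand: 19.2 × 9.8 = 188.2 N down at 2 m → arm 2 m, τ = 188.2 × 2 = 376.4 N·m clockwise.
Total clockwise load moment = 1387 N·m.
The cable tension T acts at 4.32 m; only its component perpendicular to the beam, T sinθ, produces torque. sin 25.1° = 0.4242.
Setting net torque to zero: T × 4.32 × 0.4242 = 1387 → T = 1387 / 1.833 = 757 N.

T ≈ 757 N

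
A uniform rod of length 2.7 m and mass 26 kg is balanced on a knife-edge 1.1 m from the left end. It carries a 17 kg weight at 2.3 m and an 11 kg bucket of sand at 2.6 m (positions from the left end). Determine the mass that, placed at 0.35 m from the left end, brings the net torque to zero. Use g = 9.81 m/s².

About the knife-edge (at 1.1 m from the left end):
Beam weight: 26 × 9.81 = 255.1 N down at 1.35 m → arm 0.25 m, τ = 255.1 × 0.25 = 63.77 N·m clockwise.
Weight: 17 × 9.81 = 166.8 N down at 2.3 m → arm 1.2 m, τ = 166.8 × 1.2 = 200.2 N·m clockwise.
Bucket of sand: 11 × 9.81 = 107.9 N down at 2.6 m → arm 1.5 m, τ = 107.9 × 1.5 = 161.9 N·m clockwise.
Net moment of known loads = 425.9 N·m clockwise.
An unknown mass m at 0.35 m has arm 0.75 m; its moment is m·g·0.75 counterclockwise.
For rotational equilibrium, m × 9.81 × 0.75 = 425.9, so m = 425.9 / (9.81 × 0.75) = 57.9 kg.

m ≈ 57.9 kg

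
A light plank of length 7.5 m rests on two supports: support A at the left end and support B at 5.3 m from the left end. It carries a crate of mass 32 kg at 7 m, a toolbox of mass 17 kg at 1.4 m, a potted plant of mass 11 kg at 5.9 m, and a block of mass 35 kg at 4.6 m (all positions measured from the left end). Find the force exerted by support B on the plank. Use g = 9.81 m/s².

R_B ≈ 877 N

Taking torques about support A:
Crate: 32 × 9.81 = 313.9 N down at 7 m → arm 7 m, τ = 313.9 × 7 = 2197 N·m clockwise.
Toolbox: 17 × 9.81 = 166.8 N down at 1.4 m → arm 1.4 m, τ = 166.8 × 1.4 = 233.5 N·m clockwise.
Potted plant: 11 × 9.81 = 107.9 N down at 5.9 m → arm 5.9 m, τ = 107.9 × 5.9 = 636.6 N·m clockwise.
Block: 35 × 9.81 = 343.4 N down at 4.6 m → arm 4.6 m, τ = 343.4 × 4.6 = 1580 N·m clockwise.
Net load moment about support A = 4647 N·m clockwise.
Reaction R at support B is upward at 5.3 m, arm 5.3 m → moment R × 5.3 counterclockwise.
Setting net torque to zero: R × 5.3 = 4647 → R = 877 N.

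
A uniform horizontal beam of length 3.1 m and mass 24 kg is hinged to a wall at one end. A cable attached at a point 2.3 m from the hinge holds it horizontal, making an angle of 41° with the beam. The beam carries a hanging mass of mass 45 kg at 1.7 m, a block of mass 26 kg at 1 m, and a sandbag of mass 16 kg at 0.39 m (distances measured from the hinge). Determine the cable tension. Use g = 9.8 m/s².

T ≈ 948 N

About the hinge:
Beam weight: 24 × 9.8 = 235.2 N down at 1.55 m → arm 1.55 m, τ = 235.2 × 1.55 = 364.6 N·m clockwise.
Hanging mass: 45 × 9.8 = 441 N down at 1.7 m → arm 1.7 m, τ = 441 × 1.7 = 749.7 N·m clockwise.
Block: 26 × 9.8 = 254.8 N down at 1 m → arm 1 m, τ = 254.8 × 1 = 254.8 N·m clockwise.
Sandbag: 16 × 9.8 = 156.8 N down at 0.39 m → arm 0.39 m, τ = 156.8 × 0.39 = 61.15 N·m clockwise.
Total clockwise load moment = 1430 N·m.
The cable tension T acts at 2.3 m; only its component perpendicular to the beam, T sinθ, produces torque. sin 41° = 0.6561.
For rotational equilibrium, T × 2.3 × 0.6561 = 1430, so T = 1430 / 1.509 = 948 N.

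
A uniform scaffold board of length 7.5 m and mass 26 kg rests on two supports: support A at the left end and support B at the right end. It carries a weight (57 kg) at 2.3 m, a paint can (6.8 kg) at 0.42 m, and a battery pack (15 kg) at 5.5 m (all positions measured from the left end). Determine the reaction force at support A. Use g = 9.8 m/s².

R_A ≈ 617 N

Sum moments about support B (its reaction then has zero moment arm).
Beam weight: 26 × 9.8 = 254.8 N down at 3.75 m → arm 3.75 m, τ = 254.8 × 3.75 = 955.5 N·m counterclockwise.
Weight: 57 × 9.8 = 558.6 N down at 2.3 m → arm 5.2 m, τ = 558.6 × 5.2 = 2905 N·m counterclockwise.
Paint can: 6.8 × 9.8 = 66.64 N down at 0.42 m → arm 7.08 m, τ = 66.64 × 7.08 = 471.8 N·m counterclockwise.
Battery pack: 15 × 9.8 = 147 N down at 5.5 m → arm 2 m, τ = 147 × 2 = 294 N·m counterclockwise.
Net load moment about support B = 4626 N·m counterclockwise.
Reaction R at support A is upward at 0 m, arm 7.5 m → moment R × 7.5 clockwise.
Setting net torque to zero: R × 7.5 = 4626 → R = 617 N.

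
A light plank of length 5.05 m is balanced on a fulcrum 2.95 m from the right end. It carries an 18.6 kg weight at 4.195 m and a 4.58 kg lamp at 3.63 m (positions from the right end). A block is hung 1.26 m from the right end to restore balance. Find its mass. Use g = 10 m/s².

Sum moments about the fulcrum (at 2.95 m from the right end) (the support reaction has zero arm there).
Weight: 18.6 × 10 = 186 N down at 4.195 m → arm 1.245 m, τ = 186 × 1.245 = 231.6 N·m counterclockwise.
Lamp: 4.58 × 10 = 45.8 N down at 3.63 m → arm 0.68 m, τ = 45.8 × 0.68 = 31.14 N·m counterclockwise.
Net moment of known loads = 262.7 N·m counterclockwise.
An unknown mass m at 1.26 m has arm 1.69 m; its moment is m·g·1.69 clockwise.
Balancing moments: m × 10 × 1.69 = 262.7, giving m = 262.7 / (10 × 1.69) = 15.5 kg.

m ≈ 15.5 kg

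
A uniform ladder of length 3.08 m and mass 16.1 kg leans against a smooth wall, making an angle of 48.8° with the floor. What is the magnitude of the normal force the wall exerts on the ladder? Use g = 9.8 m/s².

N_wall ≈ 69.1 N

Sum moments about the foot of the ladder (the floor normal and friction both act there and drop out).
Ladder weight 16.1×9.8 = 157.8 N acts at 1.54 m along the ladder; its horizontal arm is 1.54·cos48.8° = 1.014 m → τ = 160 N·m clockwise.
Wall normal N acts horizontally at the top; its moment arm is the height L sinθ = 3.08·sin48.8° = 2.317 m, counterclockwise.
Στ = 0 ⇒ N × 2.317 = 160 ⇒ N = 69.1 N.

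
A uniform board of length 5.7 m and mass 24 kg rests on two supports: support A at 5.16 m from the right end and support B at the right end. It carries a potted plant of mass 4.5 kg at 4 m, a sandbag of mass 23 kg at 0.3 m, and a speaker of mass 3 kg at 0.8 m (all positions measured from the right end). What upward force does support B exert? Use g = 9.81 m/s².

R_B ≈ 353 N

Taking torques about support A:
Beam weight: 24 × 9.81 = 235.4 N down at 2.85 m → arm 2.31 m, τ = 235.4 × 2.31 = 543.8 N·m clockwise.
Potted plant: 4.5 × 9.81 = 44.15 N down at 4 m → arm 1.16 m, τ = 44.15 × 1.16 = 51.21 N·m clockwise.
Sandbag: 23 × 9.81 = 225.6 N down at 0.3 m → arm 4.86 m, τ = 225.6 × 4.86 = 1096 N·m clockwise.
Speaker: 3 × 9.81 = 29.43 N down at 0.8 m → arm 4.36 m, τ = 29.43 × 4.36 = 128.3 N·m clockwise.
Net load moment about support A = 1819 N·m clockwise.
Reaction R at support B is upward at 0 m, arm 5.16 m → moment R × 5.16 counterclockwise.
For rotational equilibrium, R × 5.16 = 1819, so R = 353 N.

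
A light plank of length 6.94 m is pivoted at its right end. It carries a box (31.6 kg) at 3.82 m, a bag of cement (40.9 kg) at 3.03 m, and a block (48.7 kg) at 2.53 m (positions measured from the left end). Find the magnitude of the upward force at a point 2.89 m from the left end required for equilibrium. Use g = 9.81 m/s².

Sum moments about the right end (the unknown pivot reaction has zero arm there).
Box: 31.6 × 9.81 = 310 N down at 3.82 m → arm 3.12 m, τ = 310 × 3.12 = 967.2 N·m counterclockwise.
Bag of cement: 40.9 × 9.81 = 401.2 N down at 3.03 m → arm 3.91 m, τ = 401.2 × 3.91 = 1569 N·m counterclockwise.
Block: 48.7 × 9.81 = 477.7 N down at 2.53 m → arm 4.41 m, τ = 477.7 × 4.41 = 2107 N·m counterclockwise.
Net moment of the loads = 4643 N·m counterclockwise.
The upward force F acts at a point 2.89 m from the left end, arm 4.05 m, giving F × 4.05 clockwise.
Setting net torque to zero: F × 4.05 = 4643 → F = 4643 / 4.05 = 1150 N.

F ≈ 1150 N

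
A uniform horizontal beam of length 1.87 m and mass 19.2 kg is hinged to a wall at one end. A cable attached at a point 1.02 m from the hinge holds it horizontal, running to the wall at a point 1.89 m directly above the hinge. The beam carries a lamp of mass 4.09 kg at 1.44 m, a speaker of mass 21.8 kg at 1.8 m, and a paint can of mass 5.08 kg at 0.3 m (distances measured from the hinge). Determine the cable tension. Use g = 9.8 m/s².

About the hinge:
Beam weight: 19.2 × 9.8 = 188.2 N down at 0.935 m → arm 0.935 m, τ = 188.2 × 0.935 = 176 N·m clockwise.
Lamp: 4.09 × 9.8 = 40.08 N down at 1.44 m → arm 1.44 m, τ = 40.08 × 1.44 = 57.72 N·m clockwise.
Speaker: 21.8 × 9.8 = 213.6 N down at 1.8 m → arm 1.8 m, τ = 213.6 × 1.8 = 384.5 N·m clockwise.
Paint can: 5.08 × 9.8 = 49.78 N down at 0.3 m → arm 0.3 m, τ = 49.78 × 0.3 = 14.93 N·m clockwise.
Total clockwise load moment = 633.1 N·m.
The cable tension T acts at 1.02 m; only its component perpendicular to the beam, T sinθ, produces torque. sinθ = h/√(h²+d²) = 1.89/√(1.89²+1.02²) = 0.88.
Setting net torque to zero: T × 1.02 × 0.88 = 633.1 → T = 633.1 / 0.8976 = 705 N.

T ≈ 705 N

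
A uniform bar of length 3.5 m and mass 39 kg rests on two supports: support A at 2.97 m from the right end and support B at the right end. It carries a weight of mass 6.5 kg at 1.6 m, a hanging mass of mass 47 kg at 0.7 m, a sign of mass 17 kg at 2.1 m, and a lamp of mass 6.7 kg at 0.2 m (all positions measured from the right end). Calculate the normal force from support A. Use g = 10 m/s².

R_A ≈ 500 N

Taking torques about support B:
Beam weight: 39 × 10 = 390 N down at 1.75 m → arm 1.75 m, τ = 390 × 1.75 = 682.5 N·m counterclockwise.
Weight: 6.5 × 10 = 65 N down at 1.6 m → arm 1.6 m, τ = 65 × 1.6 = 104 N·m counterclockwise.
Hanging mass: 47 × 10 = 470 N down at 0.7 m → arm 0.7 m, τ = 470 × 0.7 = 329 N·m counterclockwise.
Sign: 17 × 10 = 170 N down at 2.1 m → arm 2.1 m, τ = 170 × 2.1 = 357 N·m counterclockwise.
Lamp: 6.7 × 10 = 67 N down at 0.2 m → arm 0.2 m, τ = 67 × 0.2 = 13.4 N·m counterclockwise.
Net load moment about support B = 1486 N·m counterclockwise.
Reaction R at support A is upward at 2.97 m, arm 2.97 m → moment R × 2.97 clockwise.
Στ = 0 ⇒ R × 2.97 = 1486 ⇒ R = 500 N.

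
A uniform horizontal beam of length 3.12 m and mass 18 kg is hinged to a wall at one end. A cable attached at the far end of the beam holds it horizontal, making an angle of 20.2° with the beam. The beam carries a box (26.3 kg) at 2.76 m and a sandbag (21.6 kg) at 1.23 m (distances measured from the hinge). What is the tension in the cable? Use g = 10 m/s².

T ≈ 1180 N

About the hinge:
Beam weight: 18 × 10 = 180 N down at 1.56 m → arm 1.56 m, τ = 180 × 1.56 = 280.8 N·m clockwise.
Box: 26.3 × 10 = 263 N down at 2.76 m → arm 2.76 m, τ = 263 × 2.76 = 725.9 N·m clockwise.
Sandbag: 21.6 × 10 = 216 N down at 1.23 m → arm 1.23 m, τ = 216 × 1.23 = 265.7 N·m clockwise.
Total clockwise load moment = 1272 N·m.
The cable tension T acts at 3.12 m; only its component perpendicular to the beam, T sinθ, produces torque. sin 20.2° = 0.3453.
Setting net torque to zero: T × 3.12 × 0.3453 = 1272 → T = 1272 / 1.077 = 1180 N.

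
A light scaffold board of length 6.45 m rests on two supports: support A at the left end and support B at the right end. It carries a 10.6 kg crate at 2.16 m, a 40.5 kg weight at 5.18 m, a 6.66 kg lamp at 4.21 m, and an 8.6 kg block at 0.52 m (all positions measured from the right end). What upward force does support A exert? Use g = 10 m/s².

R_A ≈ 411 N

About support B:
Crate: 10.6 × 10 = 106 N down at 2.16 m → arm 2.16 m, τ = 106 × 2.16 = 229 N·m counterclockwise.
Weight: 40.5 × 10 = 405 N down at 5.18 m → arm 5.18 m, τ = 405 × 5.18 = 2098 N·m counterclockwise.
Lamp: 6.66 × 10 = 66.6 N down at 4.21 m → arm 4.21 m, τ = 66.6 × 4.21 = 280.4 N·m counterclockwise.
Block: 8.6 × 10 = 86 N down at 0.52 m → arm 0.52 m, τ = 86 × 0.52 = 44.72 N·m counterclockwise.
Net load moment about support B = 2652 N·m counterclockwise.
Reaction R at support A is upward at 6.45 m, arm 6.45 m → moment R × 6.45 clockwise.
Στ = 0 ⇒ R × 6.45 = 2652 ⇒ R = 411 N.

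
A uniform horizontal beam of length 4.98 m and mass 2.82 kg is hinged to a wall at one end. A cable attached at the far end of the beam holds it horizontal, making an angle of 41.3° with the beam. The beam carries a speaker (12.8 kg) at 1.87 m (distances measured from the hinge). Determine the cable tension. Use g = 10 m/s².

T ≈ 94.2 N

About the hinge:
Beam weight: 2.82 × 10 = 28.2 N down at 2.49 m → arm 2.49 m, τ = 28.2 × 2.49 = 70.22 N·m clockwise.
Speaker: 12.8 × 10 = 128 N down at 1.87 m → arm 1.87 m, τ = 128 × 1.87 = 239.4 N·m clockwise.
Total clockwise load moment = 309.6 N·m.
The cable tension T acts at 4.98 m; only its component perpendicular to the beam, T sinθ, produces torque. sin 41.3° = 0.66.
Στ = 0 ⇒ T × 4.98 × 0.66 = 309.6 ⇒ T = 309.6 / 3.287 = 94.2 N.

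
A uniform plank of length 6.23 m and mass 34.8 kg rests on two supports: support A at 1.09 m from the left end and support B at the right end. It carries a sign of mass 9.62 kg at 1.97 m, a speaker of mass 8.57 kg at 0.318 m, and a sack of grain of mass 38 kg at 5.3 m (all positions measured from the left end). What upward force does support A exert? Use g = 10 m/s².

Sum moments about support B (its reaction then has zero moment arm).
Beam weight: 34.8 × 10 = 348 N down at 3.115 m → arm 3.115 m, τ = 348 × 3.115 = 1084 N·m counterclockwise.
Sign: 9.62 × 10 = 96.2 N down at 1.97 m → arm 4.26 m, τ = 96.2 × 4.26 = 409.8 N·m counterclockwise.
Speaker: 8.57 × 10 = 85.7 N down at 0.318 m → arm 5.912 m, τ = 85.7 × 5.912 = 506.7 N·m counterclockwise.
Sack of grain: 38 × 10 = 380 N down at 5.3 m → arm 0.93 m, τ = 380 × 0.93 = 353.4 N·m counterclockwise.
Net load moment about support B = 2354 N·m counterclockwise.
Reaction R at support A is upward at 1.09 m, arm 5.14 m → moment R × 5.14 clockwise.
For rotational equilibrium, R × 5.14 = 2354, so R = 458 N.

R_A ≈ 458 N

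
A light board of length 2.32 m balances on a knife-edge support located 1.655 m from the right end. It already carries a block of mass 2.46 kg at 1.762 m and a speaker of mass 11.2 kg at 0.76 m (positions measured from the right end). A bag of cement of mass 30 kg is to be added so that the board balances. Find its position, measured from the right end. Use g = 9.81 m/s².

Take moments about the knife-edge support (at 1.655 m from the right end).
Block: 2.46 × 9.81 = 24.13 N down at 1.762 m → arm 0.107 m, τ = 24.13 × 0.107 = 2.582 N·m counterclockwise.
Speaker: 11.2 × 9.81 = 109.9 N down at 0.76 m → arm 0.895 m, τ = 109.9 × 0.895 = 98.36 N·m clockwise.
Net moment of existing loads = 95.78 N·m clockwise.
The bag of cement weighs 30 × 9.81 = 294.3 N and must supply an equal counterclockwise moment, so its lever arm about the knife-edge support is 95.78 / 294.3 = 0.325 m.
That puts it at 1.655 + 0.325 = 1.98 m from the right end.

x ≈ 1.98 m from the right end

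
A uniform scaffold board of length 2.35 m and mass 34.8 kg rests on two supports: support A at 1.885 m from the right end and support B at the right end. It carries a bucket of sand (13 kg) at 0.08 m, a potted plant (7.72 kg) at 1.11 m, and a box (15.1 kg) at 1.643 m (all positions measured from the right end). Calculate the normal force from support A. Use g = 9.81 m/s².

R_A ≈ 392 N

Taking torques about support B:
Beam weight: 34.8 × 9.81 = 341.4 N down at 1.175 m → arm 1.175 m, τ = 341.4 × 1.175 = 401.1 N·m counterclockwise.
Bucket of sand: 13 × 9.81 = 127.5 N down at 0.08 m → arm 0.08 m, τ = 127.5 × 0.08 = 10.2 N·m counterclockwise.
Potted plant: 7.72 × 9.81 = 75.73 N down at 1.11 m → arm 1.11 m, τ = 75.73 × 1.11 = 84.06 N·m counterclockwise.
Box: 15.1 × 9.81 = 148.1 N down at 1.643 m → arm 1.643 m, τ = 148.1 × 1.643 = 243.3 N·m counterclockwise.
Net load moment about support B = 738.7 N·m counterclockwise.
Reaction R at support A is upward at 1.885 m, arm 1.885 m → moment R × 1.885 clockwise.
Setting net torque to zero: R × 1.885 = 738.7 → R = 392 N.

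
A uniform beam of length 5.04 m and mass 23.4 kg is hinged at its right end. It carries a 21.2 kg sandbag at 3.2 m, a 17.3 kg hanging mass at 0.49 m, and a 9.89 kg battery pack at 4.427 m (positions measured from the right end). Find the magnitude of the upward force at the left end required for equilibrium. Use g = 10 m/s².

F ≈ 355 N

Choose the right end as the axis so the unknown pivot reaction has zero arm there.
Beam weight: 23.4 × 10 = 234 N down at 2.52 m → arm 2.52 m, τ = 234 × 2.52 = 589.7 N·m counterclockwise.
Sandbag: 21.2 × 10 = 212 N down at 3.2 m → arm 3.2 m, τ = 212 × 3.2 = 678.4 N·m counterclockwise.
Hanging mass: 17.3 × 10 = 173 N down at 0.49 m → arm 0.49 m, τ = 173 × 0.49 = 84.77 N·m counterclockwise.
Battery pack: 9.89 × 10 = 98.9 N down at 4.427 m → arm 4.427 m, τ = 98.9 × 4.427 = 437.8 N·m counterclockwise.
Net moment of the loads = 1791 N·m counterclockwise.
The upward force F acts at the left end, arm 5.04 m, giving F × 5.04 clockwise.
Setting net torque to zero: F × 5.04 = 1791 → F = 1791 / 5.04 = 355 N.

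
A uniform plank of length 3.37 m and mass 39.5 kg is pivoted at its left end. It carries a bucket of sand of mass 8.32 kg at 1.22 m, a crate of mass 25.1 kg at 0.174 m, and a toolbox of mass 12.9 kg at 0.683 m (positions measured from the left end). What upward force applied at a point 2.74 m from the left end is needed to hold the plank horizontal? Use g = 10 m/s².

About the left end:
Beam weight: 39.5 × 10 = 395 N down at 1.685 m → arm 1.685 m, τ = 395 × 1.685 = 665.6 N·m clockwise.
Bucket of sand: 8.32 × 10 = 83.2 N down at 1.22 m → arm 1.22 m, τ = 83.2 × 1.22 = 101.5 N·m clockwise.
Crate: 25.1 × 10 = 251 N down at 0.174 m → arm 0.174 m, τ = 251 × 0.174 = 43.67 N·m clockwise.
Toolbox: 12.9 × 10 = 129 N down at 0.683 m → arm 0.683 m, τ = 129 × 0.683 = 88.11 N·m clockwise.
Net moment of the loads = 898.9 N·m clockwise.
The upward force F acts at a point 2.74 m from the left end, arm 2.74 m, giving F × 2.74 counterclockwise.
Balancing moments: F × 2.74 = 898.9, giving F = 898.9 / 2.74 = 328 N.

F ≈ 328 N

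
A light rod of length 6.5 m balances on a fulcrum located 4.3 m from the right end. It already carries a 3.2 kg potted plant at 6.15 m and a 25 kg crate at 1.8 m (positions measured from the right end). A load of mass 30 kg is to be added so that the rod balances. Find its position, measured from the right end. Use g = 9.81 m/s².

Taking torques about the fulcrum (at 4.3 m from the right end):
Potted plant: 3.2 × 9.81 = 31.39 N down at 6.15 m → arm 1.85 m, τ = 31.39 × 1.85 = 58.07 N·m counterclockwise.
Crate: 25 × 9.81 = 245.2 N down at 1.8 m → arm 2.5 m, τ = 245.2 × 2.5 = 613 N·m clockwise.
Net moment of existing loads = 554.9 N·m clockwise.
The load weighs 30 × 9.81 = 294.3 N and must supply an equal counterclockwise moment, so its lever arm about the fulcrum is 554.9 / 294.3 = 1.89 m.
That puts it at 4.3 + 1.89 = 6.19 m from the right end.

x ≈ 6.19 m from the right end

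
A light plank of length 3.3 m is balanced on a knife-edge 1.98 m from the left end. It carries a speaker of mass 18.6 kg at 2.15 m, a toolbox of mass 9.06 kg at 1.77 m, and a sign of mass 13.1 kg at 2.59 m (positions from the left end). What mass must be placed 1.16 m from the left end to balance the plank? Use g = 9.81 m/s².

Take moments about the knife-edge (at 1.98 m from the left end).
Speaker: 18.6 × 9.81 = 182.5 N down at 2.15 m → arm 0.17 m, τ = 182.5 × 0.17 = 31.03 N·m clockwise.
Toolbox: 9.06 × 9.81 = 88.88 N down at 1.77 m → arm 0.21 m, τ = 88.88 × 0.21 = 18.66 N·m counterclockwise.
Sign: 13.1 × 9.81 = 128.5 N down at 2.59 m → arm 0.61 m, τ = 128.5 × 0.61 = 78.39 N·m clockwise.
Net moment of known loads = 90.76 N·m clockwise.
An unknown mass m at 1.16 m has arm 0.82 m; its moment is m·g·0.82 counterclockwise.
For rotational equilibrium, m × 9.81 × 0.82 = 90.76, so m = 90.76 / (9.81 × 0.82) = 11.3 kg.

m ≈ 11.3 kg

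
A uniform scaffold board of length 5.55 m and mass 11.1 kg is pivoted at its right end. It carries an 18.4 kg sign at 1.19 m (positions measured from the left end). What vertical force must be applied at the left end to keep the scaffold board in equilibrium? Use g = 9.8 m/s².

Taking torques about the right end:
Beam weight: 11.1 × 9.8 = 108.8 N down at 2.775 m → arm 2.775 m, τ = 108.8 × 2.775 = 301.9 N·m counterclockwise.
Sign: 18.4 × 9.8 = 180.3 N down at 1.19 m → arm 4.36 m, τ = 180.3 × 4.36 = 786.1 N·m counterclockwise.
Net moment of the loads = 1088 N·m counterclockwise.
The upward force F acts at the left end, arm 5.55 m, giving F × 5.55 clockwise.
Setting net torque to zero: F × 5.55 = 1088 → F = 1088 / 5.55 = 196 N.

F ≈ 196 N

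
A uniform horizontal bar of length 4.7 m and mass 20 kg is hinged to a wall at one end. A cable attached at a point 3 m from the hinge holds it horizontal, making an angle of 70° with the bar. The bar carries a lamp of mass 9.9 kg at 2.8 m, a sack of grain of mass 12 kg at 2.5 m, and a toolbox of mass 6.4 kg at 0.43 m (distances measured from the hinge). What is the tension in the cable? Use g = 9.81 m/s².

T ≈ 374 N

Choose the hinge as the axis so the unknown hinge reaction has zero arm there.
Beam weight: 20 × 9.81 = 196.2 N down at 2.35 m → arm 2.35 m, τ = 196.2 × 2.35 = 461.1 N·m clockwise.
Lamp: 9.9 × 9.81 = 97.12 N down at 2.8 m → arm 2.8 m, τ = 97.12 × 2.8 = 271.9 N·m clockwise.
Sack of grain: 12 × 9.81 = 117.7 N down at 2.5 m → arm 2.5 m, τ = 117.7 × 2.5 = 294.2 N·m clockwise.
Toolbox: 6.4 × 9.81 = 62.78 N down at 0.43 m → arm 0.43 m, τ = 62.78 × 0.43 = 27 N·m clockwise.
Total clockwise load moment = 1054 N·m.
The cable tension T acts at 3 m; only its component perpendicular to the bar, T sinθ, produces torque. sin 70° = 0.9397.
Balancing moments: T × 3 × 0.9397 = 1054, giving T = 1054 / 2.819 = 374 N.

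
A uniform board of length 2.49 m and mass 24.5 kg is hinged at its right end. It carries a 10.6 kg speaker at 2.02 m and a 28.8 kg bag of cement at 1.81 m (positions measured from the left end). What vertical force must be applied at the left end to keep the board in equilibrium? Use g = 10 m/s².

F ≈ 221 N

Choose the right end as the axis so the unknown pivot reaction has zero arm there.
Beam weight: 24.5 × 10 = 245 N down at 1.245 m → arm 1.245 m, τ = 245 × 1.245 = 305 N·m counterclockwise.
Speaker: 10.6 × 10 = 106 N down at 2.02 m → arm 0.47 m, τ = 106 × 0.47 = 49.82 N·m counterclockwise.
Bag of cement: 28.8 × 10 = 288 N down at 1.81 m → arm 0.68 m, τ = 288 × 0.68 = 195.8 N·m counterclockwise.
Net moment of the loads = 550.6 N·m counterclockwise.
The upward force F acts at the left end, arm 2.49 m, giving F × 2.49 clockwise.
Στ = 0 ⇒ F × 2.49 = 550.6 ⇒ F = 550.6 / 2.49 = 221 N.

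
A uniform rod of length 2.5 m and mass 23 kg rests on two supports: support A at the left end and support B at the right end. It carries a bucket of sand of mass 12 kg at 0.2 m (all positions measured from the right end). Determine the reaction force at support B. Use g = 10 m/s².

R_B ≈ 225 N

Choose support A as the axis so its reaction then has zero moment arm.
Beam weight: 23 × 10 = 230 N down at 1.25 m → arm 1.25 m, τ = 230 × 1.25 = 287.5 N·m clockwise.
Bucket of sand: 12 × 10 = 120 N down at 0.2 m → arm 2.3 m, τ = 120 × 2.3 = 276 N·m clockwise.
Net load moment about support A = 563.5 N·m clockwise.
Reaction R at support B is upward at 0 m, arm 2.5 m → moment R × 2.5 counterclockwise.
Setting net torque to zero: R × 2.5 = 563.5 → R = 225 N.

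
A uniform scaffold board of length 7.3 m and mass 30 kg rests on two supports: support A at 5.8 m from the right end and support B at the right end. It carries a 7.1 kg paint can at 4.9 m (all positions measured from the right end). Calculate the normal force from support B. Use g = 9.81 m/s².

R_B ≈ 120 N

Sum moments about support A (its reaction then has zero moment arm).
Beam weight: 30 × 9.81 = 294.3 N down at 3.65 m → arm 2.15 m, τ = 294.3 × 2.15 = 632.7 N·m clockwise.
Paint can: 7.1 × 9.81 = 69.65 N down at 4.9 m → arm 0.9 m, τ = 69.65 × 0.9 = 62.69 N·m clockwise.
Net load moment about support A = 695.4 N·m clockwise.
Reaction R at support B is upward at 0 m, arm 5.8 m → moment R × 5.8 counterclockwise.
Στ = 0 ⇒ R × 5.8 = 695.4 ⇒ R = 120 N.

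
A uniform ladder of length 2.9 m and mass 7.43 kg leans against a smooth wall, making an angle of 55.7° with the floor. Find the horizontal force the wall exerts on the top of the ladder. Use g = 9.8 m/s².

Taking torques about the foot of the ladder:
Ladder weight 7.43×9.8 = 72.81 N acts at 1.45 m along the ladder; its horizontal arm is 1.45·cos55.7° = 0.8171 m → τ = 59.49 N·m clockwise.
Wall normal N acts horizontally at the top; its moment arm is the height L sinθ = 2.9·sin55.7° = 2.396 m, counterclockwise.
Setting net torque to zero: N × 2.396 = 59.49 → N = 24.8 N.

N_wall ≈ 24.8 N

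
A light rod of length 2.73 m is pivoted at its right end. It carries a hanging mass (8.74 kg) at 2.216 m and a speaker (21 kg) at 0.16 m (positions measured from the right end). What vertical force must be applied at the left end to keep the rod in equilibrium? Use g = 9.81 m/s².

Taking torques about the right end:
Hanging mass: 8.74 × 9.81 = 85.74 N down at 2.216 m → arm 2.216 m, τ = 85.74 × 2.216 = 190 N·m counterclockwise.
Speaker: 21 × 9.81 = 206 N down at 0.16 m → arm 0.16 m, τ = 206 × 0.16 = 32.96 N·m counterclockwise.
Net moment of the loads = 223 N·m counterclockwise.
The upward force F acts at the left end, arm 2.73 m, giving F × 2.73 clockwise.
Balancing moments: F × 2.73 = 223, giving F = 223 / 2.73 = 81.7 N.

F ≈ 81.7 N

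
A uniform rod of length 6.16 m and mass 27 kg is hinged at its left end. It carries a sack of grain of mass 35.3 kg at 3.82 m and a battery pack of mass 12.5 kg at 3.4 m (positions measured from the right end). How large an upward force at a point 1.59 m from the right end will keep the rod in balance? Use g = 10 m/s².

Sum moments about the left end (the unknown pivot reaction has zero arm there).
Beam weight: 27 × 10 = 270 N down at 3.08 m → arm 3.08 m, τ = 270 × 3.08 = 831.6 N·m clockwise.
Sack of grain: 35.3 × 10 = 353 N down at 3.82 m → arm 2.34 m, τ = 353 × 2.34 = 826 N·m clockwise.
Battery pack: 12.5 × 10 = 125 N down at 3.4 m → arm 2.76 m, τ = 125 × 2.76 = 345 N·m clockwise.
Net moment of the loads = 2003 N·m clockwise.
The upward force F acts at a point 1.59 m from the right end, arm 4.57 m, giving F × 4.57 counterclockwise.
Balancing moments: F × 4.57 = 2003, giving F = 2003 / 4.57 = 438 N.

F ≈ 438 N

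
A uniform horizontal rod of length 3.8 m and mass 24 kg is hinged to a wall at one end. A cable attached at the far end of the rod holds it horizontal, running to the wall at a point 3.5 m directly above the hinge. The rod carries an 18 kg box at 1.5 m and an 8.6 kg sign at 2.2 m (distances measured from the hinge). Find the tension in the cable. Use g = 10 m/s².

T ≈ 355 N

Choose the hinge as the axis so the unknown hinge reaction has zero arm there.
Beam weight: 24 × 10 = 240 N down at 1.9 m → arm 1.9 m, τ = 240 × 1.9 = 456 N·m clockwise.
Box: 18 × 10 = 180 N down at 1.5 m → arm 1.5 m, τ = 180 × 1.5 = 270 N·m clockwise.
Sign: 8.6 × 10 = 86 N down at 2.2 m → arm 2.2 m, τ = 86 × 2.2 = 189.2 N·m clockwise.
Total clockwise load moment = 915.2 N·m.
The cable tension T acts at 3.8 m; only its component perpendicular to the rod, T sinθ, produces torque. sinθ = h/√(h²+d²) = 3.5/√(3.5²+3.8²) = 0.6775.
For rotational equilibrium, T × 3.8 × 0.6775 = 915.2, so T = 915.2 / 2.575 = 355 N.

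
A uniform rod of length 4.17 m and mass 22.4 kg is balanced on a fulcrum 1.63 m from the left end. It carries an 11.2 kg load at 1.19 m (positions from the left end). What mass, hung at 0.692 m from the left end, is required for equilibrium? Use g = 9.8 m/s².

m ≈ 5.61 kg

About the fulcrum (at 1.63 m from the left end):
Beam weight: 22.4 × 9.8 = 219.5 N down at 2.085 m → arm 0.455 m, τ = 219.5 × 0.455 = 99.87 N·m clockwise.
Load: 11.2 × 9.8 = 109.8 N down at 1.19 m → arm 0.44 m, τ = 109.8 × 0.44 = 48.31 N·m counterclockwise.
Net moment of known loads = 51.56 N·m clockwise.
An unknown mass m at 0.692 m has arm 0.938 m; its moment is m·g·0.938 counterclockwise.
Balancing moments: m × 9.8 × 0.938 = 51.56, giving m = 51.56 / (9.8 × 0.938) = 5.61 kg.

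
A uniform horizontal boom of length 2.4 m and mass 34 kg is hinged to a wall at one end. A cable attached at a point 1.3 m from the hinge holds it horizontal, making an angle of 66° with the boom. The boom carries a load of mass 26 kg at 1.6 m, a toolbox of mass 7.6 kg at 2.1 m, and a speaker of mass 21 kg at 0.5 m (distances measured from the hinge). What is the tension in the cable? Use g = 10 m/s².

T ≈ 917 N

Sum moments about the hinge (the unknown hinge reaction has zero arm there).
Beam weight: 34 × 10 = 340 N down at 1.2 m → arm 1.2 m, τ = 340 × 1.2 = 408 N·m clockwise.
Load: 26 × 10 = 260 N down at 1.6 m → arm 1.6 m, τ = 260 × 1.6 = 416 N·m clockwise.
Toolbox: 7.6 × 10 = 76 N down at 2.1 m → arm 2.1 m, τ = 76 × 2.1 = 159.6 N·m clockwise.
Speaker: 21 × 10 = 210 N down at 0.5 m → arm 0.5 m, τ = 210 × 0.5 = 105 N·m clockwise.
Total clockwise load moment = 1089 N·m.
The cable tension T acts at 1.3 m; only its component perpendicular to the boom, T sinθ, produces torque. sin 66° = 0.9135.
Setting net torque to zero: T × 1.3 × 0.9135 = 1089 → T = 1089 / 1.188 = 917 N.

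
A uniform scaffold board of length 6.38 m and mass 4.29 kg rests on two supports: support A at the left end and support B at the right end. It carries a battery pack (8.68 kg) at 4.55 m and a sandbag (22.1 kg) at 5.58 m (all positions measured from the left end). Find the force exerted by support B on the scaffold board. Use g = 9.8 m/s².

R_B ≈ 271 N

Taking torques about support A:
Beam weight: 4.29 × 9.8 = 42.04 N down at 3.19 m → arm 3.19 m, τ = 42.04 × 3.19 = 134.1 N·m clockwise.
Battery pack: 8.68 × 9.8 = 85.06 N down at 4.55 m → arm 4.55 m, τ = 85.06 × 4.55 = 387 N·m clockwise.
Sandbag: 22.1 × 9.8 = 216.6 N down at 5.58 m → arm 5.58 m, τ = 216.6 × 5.58 = 1209 N·m clockwise.
Net load moment about support A = 1730 N·m clockwise.
Reaction R at support B is upward at 6.38 m, arm 6.38 m → moment R × 6.38 counterclockwise.
Setting net torque to zero: R × 6.38 = 1730 → R = 271 N.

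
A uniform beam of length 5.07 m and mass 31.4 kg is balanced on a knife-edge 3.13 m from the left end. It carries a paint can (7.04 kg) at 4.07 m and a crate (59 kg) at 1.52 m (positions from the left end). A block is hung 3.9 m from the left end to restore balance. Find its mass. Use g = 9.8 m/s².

m ≈ 139 kg

Choose the knife-edge (at 3.13 m from the left end) as the axis so the support reaction has zero arm there.
Beam weight: 31.4 × 9.8 = 307.7 N down at 2.535 m → arm 0.595 m, τ = 307.7 × 0.595 = 183.1 N·m counterclockwise.
Paint can: 7.04 × 9.8 = 68.99 N down at 4.07 m → arm 0.94 m, τ = 68.99 × 0.94 = 64.85 N·m clockwise.
Crate: 59 × 9.8 = 578.2 N down at 1.52 m → arm 1.61 m, τ = 578.2 × 1.61 = 930.9 N·m counterclockwise.
Net moment of known loads = 1049 N·m counterclockwise.
An unknown mass m at 3.9 m has arm 0.77 m; its moment is m·g·0.77 clockwise.
Setting net torque to zero: m × 9.8 × 0.77 = 1049 → m = 1049 / (9.8 × 0.77) = 139 kg.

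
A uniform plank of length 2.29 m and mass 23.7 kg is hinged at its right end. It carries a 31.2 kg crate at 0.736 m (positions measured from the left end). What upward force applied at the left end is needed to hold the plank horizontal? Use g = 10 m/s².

Choose the right end as the axis so the unknown pivot reaction has zero arm there.
Beam weight: 23.7 × 10 = 237 N down at 1.145 m → arm 1.145 m, τ = 237 × 1.145 = 271.4 N·m counterclockwise.
Crate: 31.2 × 10 = 312 N down at 0.736 m → arm 1.554 m, τ = 312 × 1.554 = 484.8 N·m counterclockwise.
Net moment of the loads = 756.2 N·m counterclockwise.
The upward force F acts at the left end, arm 2.29 m, giving F × 2.29 clockwise.
For rotational equilibrium, F × 2.29 = 756.2, so F = 756.2 / 2.29 = 330 N.

F ≈ 330 N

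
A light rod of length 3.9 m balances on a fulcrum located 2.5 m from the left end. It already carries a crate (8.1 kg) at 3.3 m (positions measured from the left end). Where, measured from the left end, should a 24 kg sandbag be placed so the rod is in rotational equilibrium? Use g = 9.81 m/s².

x ≈ 2.23 m from the left end

Choose the fulcrum (at 2.5 m from the left end) as the axis so the support reaction has zero arm there.
Crate: 8.1 × 9.81 = 79.46 N down at 3.3 m → arm 0.8 m, τ = 79.46 × 0.8 = 63.57 N·m clockwise.
Net moment of existing loads = 63.57 N·m clockwise.
The sandbag weighs 24 × 9.81 = 235.4 N and must supply an equal counterclockwise moment, so its lever arm about the fulcrum is 63.57 / 235.4 = 0.27 m.
That puts it at 2.5 − 0.27 = 2.23 m from the left end.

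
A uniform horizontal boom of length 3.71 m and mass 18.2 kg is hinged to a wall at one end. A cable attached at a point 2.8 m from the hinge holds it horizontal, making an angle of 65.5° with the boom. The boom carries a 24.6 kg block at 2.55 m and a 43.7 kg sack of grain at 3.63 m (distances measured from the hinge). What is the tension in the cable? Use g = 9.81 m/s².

T ≈ 982 N

Taking torques about the hinge:
Beam weight: 18.2 × 9.81 = 178.5 N down at 1.855 m → arm 1.855 m, τ = 178.5 × 1.855 = 331.1 N·m clockwise.
Block: 24.6 × 9.81 = 241.3 N down at 2.55 m → arm 2.55 m, τ = 241.3 × 2.55 = 615.3 N·m clockwise.
Sack of grain: 43.7 × 9.81 = 428.7 N down at 3.63 m → arm 3.63 m, τ = 428.7 × 3.63 = 1556 N·m clockwise.
Total clockwise load moment = 2502 N·m.
The cable tension T acts at 2.8 m; only its component perpendicular to the boom, T sinθ, produces torque. sin 65.5° = 0.91.
For rotational equilibrium, T × 2.8 × 0.91 = 2502, so T = 2502 / 2.548 = 982 N.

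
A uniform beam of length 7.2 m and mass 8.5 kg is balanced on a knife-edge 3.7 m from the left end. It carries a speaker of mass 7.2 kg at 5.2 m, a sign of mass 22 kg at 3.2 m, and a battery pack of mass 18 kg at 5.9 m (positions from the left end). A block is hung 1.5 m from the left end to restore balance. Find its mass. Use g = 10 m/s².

m ≈ 17.5 kg

Sum moments about the knife-edge (at 3.7 m from the left end) (the support reaction has zero arm there).
Beam weight: 8.5 × 10 = 85 N down at 3.6 m → arm 0.1 m, τ = 85 × 0.1 = 8.5 N·m counterclockwise.
Speaker: 7.2 × 10 = 72 N down at 5.2 m → arm 1.5 m, τ = 72 × 1.5 = 108 N·m clockwise.
Sign: 22 × 10 = 220 N down at 3.2 m → arm 0.5 m, τ = 220 × 0.5 = 110 N·m counterclockwise.
Battery pack: 18 × 10 = 180 N down at 5.9 m → arm 2.2 m, τ = 180 × 2.2 = 396 N·m clockwise.
Net moment of known loads = 385.5 N·m clockwise.
An unknown mass m at 1.5 m has arm 2.2 m; its moment is m·g·2.2 counterclockwise.
Setting net torque to zero: m × 10 × 2.2 = 385.5 → m = 385.5 / (10 × 2.2) = 17.5 kg.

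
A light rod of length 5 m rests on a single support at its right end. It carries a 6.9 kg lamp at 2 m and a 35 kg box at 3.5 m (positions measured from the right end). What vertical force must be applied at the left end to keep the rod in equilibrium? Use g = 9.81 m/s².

About the right end:
Lamp: 6.9 × 9.81 = 67.69 N down at 2 m → arm 2 m, τ = 67.69 × 2 = 135.4 N·m counterclockwise.
Box: 35 × 9.81 = 343.4 N down at 3.5 m → arm 3.5 m, τ = 343.4 × 3.5 = 1202 N·m counterclockwise.
Net moment of the loads = 1337 N·m counterclockwise.
The upward force F acts at the left end, arm 5 m, giving F × 5 clockwise.
Στ = 0 ⇒ F × 5 = 1337 ⇒ F = 1337 / 5 = 267 N.

F ≈ 267 N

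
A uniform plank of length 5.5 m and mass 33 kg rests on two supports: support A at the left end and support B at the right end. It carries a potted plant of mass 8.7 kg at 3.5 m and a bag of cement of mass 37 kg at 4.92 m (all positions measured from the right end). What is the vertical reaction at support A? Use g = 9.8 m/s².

About support B:
Beam weight: 33 × 9.8 = 323.4 N down at 2.75 m → arm 2.75 m, τ = 323.4 × 2.75 = 889.3 N·m counterclockwise.
Potted plant: 8.7 × 9.8 = 85.26 N down at 3.5 m → arm 3.5 m, τ = 85.26 × 3.5 = 298.4 N·m counterclockwise.
Bag of cement: 37 × 9.8 = 362.6 N down at 4.92 m → arm 4.92 m, τ = 362.6 × 4.92 = 1784 N·m counterclockwise.
Net load moment about support B = 2972 N·m counterclockwise.
Reaction R at support A is upward at 5.5 m, arm 5.5 m → moment R × 5.5 clockwise.
Setting net torque to zero: R × 5.5 = 2972 → R = 540 N.

R_A ≈ 540 N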